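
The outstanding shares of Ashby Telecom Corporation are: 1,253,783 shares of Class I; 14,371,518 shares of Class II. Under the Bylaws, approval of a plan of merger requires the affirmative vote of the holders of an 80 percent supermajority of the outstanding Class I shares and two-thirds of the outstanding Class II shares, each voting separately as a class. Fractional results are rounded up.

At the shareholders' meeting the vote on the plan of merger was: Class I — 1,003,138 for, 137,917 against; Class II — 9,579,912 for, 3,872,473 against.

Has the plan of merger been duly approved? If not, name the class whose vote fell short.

Not approved — the Class II shares did not give the required vote.

Class I: 4/5 of 1253783 = 1003026.40, rounded up to 1003027; 1,003,027 required, 1,003,138 in favor — approved.
Class II: 2/3 of 14371518 = 9581012; 9,581,012 required, 9,579,912 in favor — not approved.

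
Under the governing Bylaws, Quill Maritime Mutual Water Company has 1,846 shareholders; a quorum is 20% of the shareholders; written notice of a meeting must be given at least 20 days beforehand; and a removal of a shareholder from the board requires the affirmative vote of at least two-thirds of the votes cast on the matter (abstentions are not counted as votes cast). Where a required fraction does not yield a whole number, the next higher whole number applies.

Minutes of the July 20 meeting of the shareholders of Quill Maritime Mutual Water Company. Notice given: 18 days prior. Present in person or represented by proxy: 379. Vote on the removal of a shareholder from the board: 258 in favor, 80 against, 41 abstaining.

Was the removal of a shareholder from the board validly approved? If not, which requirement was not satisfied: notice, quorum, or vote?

Notice: 18 days given; 20 required. Not satisfied.
Quorum: 20% of 1,846 = 369.20, rounded up to 370; 379 present. Satisfied.
Vote: requires two-thirds of the votes cast (379 − 41 abstaining = 338); 2/3 of 338 = 225.33, rounded up to 226, so 226 needed; 258 in favor. Satisfied.

Invalid — notice requirement not satisfied.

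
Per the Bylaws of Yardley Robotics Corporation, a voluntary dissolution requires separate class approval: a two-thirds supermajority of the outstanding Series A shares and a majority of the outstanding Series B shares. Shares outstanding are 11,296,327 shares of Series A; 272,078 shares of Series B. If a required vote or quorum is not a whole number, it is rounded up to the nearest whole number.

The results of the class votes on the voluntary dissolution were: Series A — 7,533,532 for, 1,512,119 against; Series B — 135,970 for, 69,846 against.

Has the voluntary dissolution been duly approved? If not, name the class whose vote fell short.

Not approved — the Series B shares did not give the required vote.

Series A: 2/3 of 11296327 = 7530884.67, rounded up to 7530885; 7,530,885 required, 7,533,532 in favor — approved.
Series B: a majority of 272078 is 136040; 136,040 required, 135,970 in favor — not approved.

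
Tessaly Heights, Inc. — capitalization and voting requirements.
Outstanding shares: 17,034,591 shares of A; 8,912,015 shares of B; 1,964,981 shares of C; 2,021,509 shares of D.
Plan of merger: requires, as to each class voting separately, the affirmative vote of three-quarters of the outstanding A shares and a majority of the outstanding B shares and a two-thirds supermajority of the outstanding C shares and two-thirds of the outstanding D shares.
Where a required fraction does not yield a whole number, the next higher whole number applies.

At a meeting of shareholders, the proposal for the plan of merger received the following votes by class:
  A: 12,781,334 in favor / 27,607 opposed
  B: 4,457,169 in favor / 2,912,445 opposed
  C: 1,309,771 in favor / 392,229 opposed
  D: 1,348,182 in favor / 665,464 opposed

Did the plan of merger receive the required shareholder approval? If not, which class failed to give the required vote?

Not approved — the C shares did not give the required vote.

A: 3/4 of 17034591 = 12775943.25, rounded up to 12775944; 12,775,944 required, 12,781,334 in favor — approved.
B: a majority of 8912015 is 4456008; 4,456,008 required, 4,457,169 in favor — approved.
C: 2/3 of 1964981 = 1309987.33, rounded up to 1309988; 1,309,988 required, 1,309,771 in favor — not approved.
D: 2/3 of 2021509 = 1347672.67, rounded up to 1347673; 1,347,673 required, 1,348,182 in favor — approved.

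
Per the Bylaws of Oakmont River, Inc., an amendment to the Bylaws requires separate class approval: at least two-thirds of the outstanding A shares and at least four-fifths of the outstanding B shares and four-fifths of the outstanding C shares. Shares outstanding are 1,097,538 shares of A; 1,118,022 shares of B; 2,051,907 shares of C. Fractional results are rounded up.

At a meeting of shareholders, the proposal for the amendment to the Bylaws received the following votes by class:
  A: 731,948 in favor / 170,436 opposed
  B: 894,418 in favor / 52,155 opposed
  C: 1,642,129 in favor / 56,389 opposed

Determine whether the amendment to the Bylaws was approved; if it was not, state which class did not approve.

Approved — every class gave the required vote.

A: 2/3 of 1097538 = 731692; 731,692 required, 731,948 in favor — approved.
B: 4/5 of 1118022 = 894417.60, rounded up to 894418; 894,418 required, 894,418 in favor — approved.
C: 4/5 of 2051907 = 1641525.60, rounded up to 1641526; 1,641,526 required, 1,642,129 in favor — approved.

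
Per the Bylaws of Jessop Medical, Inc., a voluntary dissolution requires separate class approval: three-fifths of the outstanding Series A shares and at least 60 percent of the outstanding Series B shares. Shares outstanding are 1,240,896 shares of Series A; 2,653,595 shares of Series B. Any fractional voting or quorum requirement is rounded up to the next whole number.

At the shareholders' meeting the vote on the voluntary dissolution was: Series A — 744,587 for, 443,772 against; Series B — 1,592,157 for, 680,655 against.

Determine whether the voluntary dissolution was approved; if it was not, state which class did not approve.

Series A: 3/5 of 1240896 = 744537.60, rounded up to 744538; 744,538 required, 744,587 in favor — approved.
Series B: 3/5 of 2653595 = 1592157; 1,592,157 required, 1,592,157 in favor — approved.

Approved — every class gave the required vote.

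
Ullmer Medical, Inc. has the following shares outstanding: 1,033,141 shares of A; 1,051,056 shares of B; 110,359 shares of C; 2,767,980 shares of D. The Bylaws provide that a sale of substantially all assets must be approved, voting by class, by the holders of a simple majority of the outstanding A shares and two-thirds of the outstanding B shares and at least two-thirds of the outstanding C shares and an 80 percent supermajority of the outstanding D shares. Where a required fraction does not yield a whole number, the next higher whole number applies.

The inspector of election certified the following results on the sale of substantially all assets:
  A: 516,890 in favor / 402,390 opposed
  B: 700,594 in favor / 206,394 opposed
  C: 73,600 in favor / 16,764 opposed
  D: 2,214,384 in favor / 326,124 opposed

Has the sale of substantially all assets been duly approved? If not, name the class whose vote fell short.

Not approved — the B shares did not give the required vote.

A: a majority of 1033141 is 516571; 516,571 required, 516,890 in favor — approved.
B: 2/3 of 1051056 = 700704; 700,704 required, 700,594 in favor — not approved.
C: 2/3 of 110359 = 73572.67, rounded up to 73573; 73,573 required, 73,600 in favor — approved.
D: 4/5 of 2767980 = 2214384; 2,214,384 required, 2,214,384 in favor — approved.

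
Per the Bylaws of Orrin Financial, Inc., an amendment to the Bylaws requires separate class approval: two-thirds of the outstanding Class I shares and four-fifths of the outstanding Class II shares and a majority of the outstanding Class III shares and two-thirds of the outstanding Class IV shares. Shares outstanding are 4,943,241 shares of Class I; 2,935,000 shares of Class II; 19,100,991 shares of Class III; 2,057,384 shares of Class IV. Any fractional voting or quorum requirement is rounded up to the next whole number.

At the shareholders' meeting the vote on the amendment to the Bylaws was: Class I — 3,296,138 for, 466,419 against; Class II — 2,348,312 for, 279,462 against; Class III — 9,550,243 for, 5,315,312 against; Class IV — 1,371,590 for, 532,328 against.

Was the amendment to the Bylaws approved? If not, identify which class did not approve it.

Not approved — the Class III shares did not give the required vote.

Class I: 2/3 of 4943241 = 3295494; 3,295,494 required, 3,296,138 in favor — approved.
Class II: 4/5 of 2935000 = 2348000; 2,348,000 required, 2,348,312 in favor — approved.
Class III: a majority of 19100991 is 9550496; 9,550,496 required, 9,550,243 in favor — not approved.
Class IV: 2/3 of 2057384 = 1371589.33, rounded up to 1371590; 1,371,590 required, 1,371,590 in favor — approved.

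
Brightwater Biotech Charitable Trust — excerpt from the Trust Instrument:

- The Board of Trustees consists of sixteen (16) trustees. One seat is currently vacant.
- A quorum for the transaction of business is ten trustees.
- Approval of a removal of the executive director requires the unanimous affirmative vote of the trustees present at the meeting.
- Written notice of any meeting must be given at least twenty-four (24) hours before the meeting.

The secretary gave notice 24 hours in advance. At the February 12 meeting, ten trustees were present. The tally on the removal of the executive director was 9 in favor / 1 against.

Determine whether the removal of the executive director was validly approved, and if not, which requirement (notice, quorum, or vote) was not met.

Notice: 24 hours given; 24 required (24 ≥ 24). Satisfied.
Quorum: 10 present; quorum is 10. Satisfied.
Vote: the removal of the executive director requires the unanimous vote of the trustees present (10). Unanimous means all 10, so 10 affirmative votes are needed; 9 voted in favor. Not satisfied.

Invalid — vote requirement not satisfied.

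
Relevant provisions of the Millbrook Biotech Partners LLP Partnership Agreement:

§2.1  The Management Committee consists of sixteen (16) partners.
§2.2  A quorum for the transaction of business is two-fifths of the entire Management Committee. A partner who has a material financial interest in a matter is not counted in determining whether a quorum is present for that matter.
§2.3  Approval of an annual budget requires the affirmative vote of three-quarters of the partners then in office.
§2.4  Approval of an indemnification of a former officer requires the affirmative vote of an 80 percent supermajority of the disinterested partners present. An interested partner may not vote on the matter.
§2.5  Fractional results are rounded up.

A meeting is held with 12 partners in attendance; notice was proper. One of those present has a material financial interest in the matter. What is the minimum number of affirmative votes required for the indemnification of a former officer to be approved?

The indemnification of a former officer requires four-fifths of the disinterested partners present (12 − 1 = 11).
4/5 of 11 = 8.80, rounded up to 9.

9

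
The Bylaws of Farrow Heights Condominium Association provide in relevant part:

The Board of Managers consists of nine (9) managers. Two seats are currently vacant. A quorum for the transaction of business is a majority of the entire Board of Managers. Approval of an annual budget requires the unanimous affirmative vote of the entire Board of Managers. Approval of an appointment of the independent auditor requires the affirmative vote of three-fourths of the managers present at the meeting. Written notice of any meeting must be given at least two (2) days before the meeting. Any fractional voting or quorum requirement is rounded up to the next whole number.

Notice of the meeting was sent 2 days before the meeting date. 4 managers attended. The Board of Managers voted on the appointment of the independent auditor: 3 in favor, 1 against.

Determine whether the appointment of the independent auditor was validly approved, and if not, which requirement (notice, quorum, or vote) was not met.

Notice: 2 days given; 2 required (2 ≥ 2). Satisfied.
Quorum: 4 present; quorum is 5. Not satisfied.
Vote: the appointment of the independent auditor requires three-fourths of the managers present (4). 3/4 of 4 = 3, so 3 affirmative votes are needed; 3 voted in favor. Satisfied. (Moot — without a quorum no business can be validly transacted.)

Invalid — quorum requirement not satisfied.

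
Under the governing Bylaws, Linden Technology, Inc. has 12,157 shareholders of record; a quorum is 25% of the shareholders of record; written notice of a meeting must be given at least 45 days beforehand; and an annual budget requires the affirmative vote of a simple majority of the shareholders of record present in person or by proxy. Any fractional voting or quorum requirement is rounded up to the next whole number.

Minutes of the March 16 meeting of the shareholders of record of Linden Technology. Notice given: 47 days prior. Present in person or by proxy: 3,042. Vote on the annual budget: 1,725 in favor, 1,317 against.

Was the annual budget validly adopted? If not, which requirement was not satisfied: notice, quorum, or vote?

Notice: 47 days given; 45 required. Satisfied.
Quorum: 25% of 12,157 = 3,039.25, rounded up to 3,040; 3,042 present. Satisfied.
Vote: requires a majority of those present (3,042); a majority of 3042 is 1522, so 1,522 needed; 1,725 in favor. Satisfied.

Valid — all requirements satisfied.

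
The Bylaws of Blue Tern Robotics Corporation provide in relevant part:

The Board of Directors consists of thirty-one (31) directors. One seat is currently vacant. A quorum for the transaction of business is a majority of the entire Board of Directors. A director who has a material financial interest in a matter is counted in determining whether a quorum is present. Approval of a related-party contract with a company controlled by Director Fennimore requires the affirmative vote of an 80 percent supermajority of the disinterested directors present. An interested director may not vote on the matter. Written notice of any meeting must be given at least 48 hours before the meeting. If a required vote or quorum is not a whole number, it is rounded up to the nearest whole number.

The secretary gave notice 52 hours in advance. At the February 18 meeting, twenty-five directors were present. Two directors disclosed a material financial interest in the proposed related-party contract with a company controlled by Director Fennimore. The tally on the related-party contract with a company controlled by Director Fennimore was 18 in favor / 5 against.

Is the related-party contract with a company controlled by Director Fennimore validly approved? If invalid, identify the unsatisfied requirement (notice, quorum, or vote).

Invalid — vote requirement not satisfied.

Notice: 52 hours given; 48 required (52 ≥ 48). Satisfied.
Quorum: 25 present (interested directors count toward quorum); quorum is 16. Satisfied.
Vote: the related-party contract with a company controlled by Director Fennimore requires four-fifths of the disinterested directors present (25 − 2 = 23). 4/5 of 23 = 18.40, rounded up to 19, so 19 affirmative votes are needed; 18 voted in favor. Not satisfied.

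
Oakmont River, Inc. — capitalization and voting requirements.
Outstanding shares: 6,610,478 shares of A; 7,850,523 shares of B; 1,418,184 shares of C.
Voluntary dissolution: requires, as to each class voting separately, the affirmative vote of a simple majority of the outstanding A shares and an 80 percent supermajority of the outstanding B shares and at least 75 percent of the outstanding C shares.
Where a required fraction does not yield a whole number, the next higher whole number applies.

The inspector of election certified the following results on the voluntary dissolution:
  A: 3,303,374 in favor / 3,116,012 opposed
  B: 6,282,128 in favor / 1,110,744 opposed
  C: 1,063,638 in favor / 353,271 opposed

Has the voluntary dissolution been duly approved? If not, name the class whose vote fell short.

Not approved — the A shares did not give the required vote.

A: a majority of 6610478 is 3305240; 3,305,240 required, 3,303,374 in favor — not approved.
B: 4/5 of 7850523 = 6280418.40, rounded up to 6280419; 6,280,419 required, 6,282,128 in favor — approved.
C: 3/4 of 1418184 = 1063638; 1,063,638 required, 1,063,638 in favor — approved.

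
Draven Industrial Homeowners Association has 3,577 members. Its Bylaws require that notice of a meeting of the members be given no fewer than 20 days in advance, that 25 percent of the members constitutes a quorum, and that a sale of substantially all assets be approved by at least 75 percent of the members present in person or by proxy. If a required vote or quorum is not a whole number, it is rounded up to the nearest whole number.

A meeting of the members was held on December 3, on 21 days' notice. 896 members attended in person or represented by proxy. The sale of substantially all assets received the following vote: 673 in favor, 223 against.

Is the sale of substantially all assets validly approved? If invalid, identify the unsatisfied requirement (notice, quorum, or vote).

Notice: 21 days given; 20 required. Satisfied.
Quorum: 25% of 3,577 = 894.25, rounded up to 895; 896 present. Satisfied.
Vote: requires three-fourths of those present (896); 3/4 of 896 = 672, so 672 needed; 673 in favor. Satisfied.

Valid — all requirements satisfied.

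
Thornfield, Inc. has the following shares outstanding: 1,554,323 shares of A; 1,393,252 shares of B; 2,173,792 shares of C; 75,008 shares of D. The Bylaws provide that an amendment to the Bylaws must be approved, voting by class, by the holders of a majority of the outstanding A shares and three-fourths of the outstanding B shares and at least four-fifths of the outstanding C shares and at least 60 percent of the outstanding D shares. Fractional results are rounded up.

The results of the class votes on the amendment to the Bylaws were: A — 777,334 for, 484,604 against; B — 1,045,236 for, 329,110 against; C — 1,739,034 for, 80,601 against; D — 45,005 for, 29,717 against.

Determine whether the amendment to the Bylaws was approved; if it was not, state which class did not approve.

A: a majority of 1554323 is 777162; 777,162 required, 777,334 in favor — approved.
B: 3/4 of 1393252 = 1044939; 1,044,939 required, 1,045,236 in favor — approved.
C: 4/5 of 2173792 = 1739033.60, rounded up to 1739034; 1,739,034 required, 1,739,034 in favor — approved.
D: 3/5 of 75008 = 45004.80, rounded up to 45005; 45,005 required, 45,005 in favor — approved.

Approved — every class gave the required vote.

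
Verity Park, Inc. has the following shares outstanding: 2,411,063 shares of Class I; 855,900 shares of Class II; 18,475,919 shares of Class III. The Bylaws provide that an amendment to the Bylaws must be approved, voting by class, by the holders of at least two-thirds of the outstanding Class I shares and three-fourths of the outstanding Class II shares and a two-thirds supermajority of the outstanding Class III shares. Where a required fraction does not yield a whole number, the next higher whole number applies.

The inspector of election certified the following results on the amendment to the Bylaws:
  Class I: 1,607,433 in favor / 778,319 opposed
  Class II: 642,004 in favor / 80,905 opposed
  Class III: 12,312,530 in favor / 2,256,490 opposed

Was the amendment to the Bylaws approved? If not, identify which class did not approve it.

Not approved — the Class III shares did not give the required vote.

Class I: 2/3 of 2411063 = 1607375.33, rounded up to 1607376; 1,607,376 required, 1,607,433 in favor — approved.
Class II: 3/4 of 855900 = 641925; 641,925 required, 642,004 in favor — approved.
Class III: 2/3 of 18475919 = 12317279.33, rounded up to 12317280; 12,317,280 required, 12,312,530 in favor — not approved.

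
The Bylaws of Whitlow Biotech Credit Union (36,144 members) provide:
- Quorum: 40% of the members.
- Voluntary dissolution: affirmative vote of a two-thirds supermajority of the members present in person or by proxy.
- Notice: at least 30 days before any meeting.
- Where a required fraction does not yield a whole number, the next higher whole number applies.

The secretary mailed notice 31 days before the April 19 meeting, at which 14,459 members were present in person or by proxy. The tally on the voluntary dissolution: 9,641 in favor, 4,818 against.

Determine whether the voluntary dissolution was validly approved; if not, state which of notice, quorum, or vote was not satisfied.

Valid — all requirements satisfied.

Notice: 31 days given; 30 required. Satisfied.
Quorum: 40% of 36,144 = 14,457.60, rounded up to 14,458; 14,459 present. Satisfied.
Vote: requires two-thirds of those present (14,459); 2/3 of 14459 = 9639.33, rounded up to 9640, so 9,640 needed; 9,641 in favor. Satisfied.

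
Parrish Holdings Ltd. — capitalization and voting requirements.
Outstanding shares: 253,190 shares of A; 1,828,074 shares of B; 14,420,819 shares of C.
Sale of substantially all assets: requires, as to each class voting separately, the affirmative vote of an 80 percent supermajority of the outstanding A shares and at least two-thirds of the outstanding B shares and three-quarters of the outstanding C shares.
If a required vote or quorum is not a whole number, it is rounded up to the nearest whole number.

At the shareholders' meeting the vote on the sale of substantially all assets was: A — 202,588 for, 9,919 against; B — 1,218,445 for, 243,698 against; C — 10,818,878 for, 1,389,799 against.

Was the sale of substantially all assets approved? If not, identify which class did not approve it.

Not approved — the B shares did not give the required vote.

A: 4/5 of 253190 = 202552; 202,552 required, 202,588 in favor — approved.
B: 2/3 of 1828074 = 1218716; 1,218,716 required, 1,218,445 in favor — not approved.
C: 3/4 of 14420819 = 10815614.25, rounded up to 10815615; 10,815,615 required, 10,818,878 in favor — approved.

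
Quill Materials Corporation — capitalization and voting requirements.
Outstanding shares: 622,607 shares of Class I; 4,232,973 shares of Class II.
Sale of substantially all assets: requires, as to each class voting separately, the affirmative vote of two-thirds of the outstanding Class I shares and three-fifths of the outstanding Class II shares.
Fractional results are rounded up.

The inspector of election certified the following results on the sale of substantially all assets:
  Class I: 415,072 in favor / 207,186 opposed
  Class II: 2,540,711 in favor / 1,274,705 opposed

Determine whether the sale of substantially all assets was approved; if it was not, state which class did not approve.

Class I: 2/3 of 622607 = 415071.33, rounded up to 415072; 415,072 required, 415,072 in favor — approved.
Class II: 3/5 of 4232973 = 2539783.80, rounded up to 2539784; 2,539,784 required, 2,540,711 in favor — approved.

Approved — every class gave the required vote.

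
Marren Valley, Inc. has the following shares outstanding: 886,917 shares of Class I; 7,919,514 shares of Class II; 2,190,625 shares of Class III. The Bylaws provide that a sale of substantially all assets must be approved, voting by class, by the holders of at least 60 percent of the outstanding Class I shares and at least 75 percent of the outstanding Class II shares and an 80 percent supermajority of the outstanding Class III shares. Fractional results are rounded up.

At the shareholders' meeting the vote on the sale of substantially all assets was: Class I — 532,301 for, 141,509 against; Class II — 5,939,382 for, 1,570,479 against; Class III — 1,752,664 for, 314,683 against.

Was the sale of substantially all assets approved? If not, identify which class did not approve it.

Not approved — the Class II shares did not give the required vote.

Class I: 3/5 of 886917 = 532150.20, rounded up to 532151; 532,151 required, 532,301 in favor — approved.
Class II: 3/4 of 7919514 = 5939635.50, rounded up to 5939636; 5,939,636 required, 5,939,382 in favor — not approved.
Class III: 4/5 of 2190625 = 1752500; 1,752,500 required, 1,752,664 in favor — approved.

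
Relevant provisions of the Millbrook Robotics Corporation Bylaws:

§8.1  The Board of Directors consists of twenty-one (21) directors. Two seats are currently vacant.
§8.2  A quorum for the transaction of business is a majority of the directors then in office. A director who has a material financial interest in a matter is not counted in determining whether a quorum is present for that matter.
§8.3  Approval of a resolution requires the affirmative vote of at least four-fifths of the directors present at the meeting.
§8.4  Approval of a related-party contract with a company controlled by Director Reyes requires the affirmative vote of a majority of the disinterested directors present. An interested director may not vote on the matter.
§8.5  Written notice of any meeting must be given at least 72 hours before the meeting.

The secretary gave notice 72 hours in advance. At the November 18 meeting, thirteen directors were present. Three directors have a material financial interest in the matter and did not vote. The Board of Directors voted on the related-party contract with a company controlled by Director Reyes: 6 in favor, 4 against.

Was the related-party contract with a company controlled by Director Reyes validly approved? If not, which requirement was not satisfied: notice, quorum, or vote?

Valid — all requirements satisfied.

Notice: 72 hours given; 72 required (72 ≥ 72). Satisfied.
Quorum: 13 present, but the 3 interested directors do not count, leaving 10. Quorum is 10. Satisfied.
Vote: the related-party contract with a company controlled by Director Reyes requires a majority of the disinterested directors present (13 − 3 = 10). A majority of 10 is 6, so 6 affirmative votes are needed; 6 voted in favor. Satisfied.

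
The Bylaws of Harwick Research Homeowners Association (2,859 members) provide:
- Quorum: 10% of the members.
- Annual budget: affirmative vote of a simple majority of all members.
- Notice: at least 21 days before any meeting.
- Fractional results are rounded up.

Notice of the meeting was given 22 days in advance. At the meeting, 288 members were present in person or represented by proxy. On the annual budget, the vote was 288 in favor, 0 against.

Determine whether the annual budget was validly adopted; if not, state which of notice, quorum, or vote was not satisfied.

Notice: 22 days given; 21 required. Satisfied.
Quorum: 10% of 2,859 = 285.90, rounded up to 286; 288 present. Satisfied.
Vote: requires a majority of all members (2,859); a majority of 2859 is 1430, so 1,430 needed; 288 in favor. Not satisfied.

Invalid — vote requirement not satisfied.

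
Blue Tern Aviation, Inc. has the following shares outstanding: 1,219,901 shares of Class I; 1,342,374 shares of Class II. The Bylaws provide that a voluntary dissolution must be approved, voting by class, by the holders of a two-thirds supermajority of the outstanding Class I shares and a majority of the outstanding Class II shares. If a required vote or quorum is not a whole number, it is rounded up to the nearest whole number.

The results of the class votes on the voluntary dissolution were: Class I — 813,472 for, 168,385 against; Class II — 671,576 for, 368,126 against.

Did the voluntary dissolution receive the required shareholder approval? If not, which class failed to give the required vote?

Class I: 2/3 of 1219901 = 813267.33, rounded up to 813268; 813,268 required, 813,472 in favor — approved.
Class II: a majority of 1342374 is 671188; 671,188 required, 671,576 in favor — approved.

Approved — every class gave the required vote.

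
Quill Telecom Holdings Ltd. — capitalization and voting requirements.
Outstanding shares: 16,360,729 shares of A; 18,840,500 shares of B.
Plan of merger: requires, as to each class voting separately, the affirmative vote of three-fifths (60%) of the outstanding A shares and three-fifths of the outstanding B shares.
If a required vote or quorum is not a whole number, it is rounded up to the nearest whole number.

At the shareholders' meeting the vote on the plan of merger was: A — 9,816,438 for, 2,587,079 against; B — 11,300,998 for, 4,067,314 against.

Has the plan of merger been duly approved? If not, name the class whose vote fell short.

A: 3/5 of 16360729 = 9816437.40, rounded up to 9816438; 9,816,438 required, 9,816,438 in favor — approved.
B: 3/5 of 18840500 = 11304300; 11,304,300 required, 11,300,998 in favor — not approved.

Not approved — the B shares did not give the required vote.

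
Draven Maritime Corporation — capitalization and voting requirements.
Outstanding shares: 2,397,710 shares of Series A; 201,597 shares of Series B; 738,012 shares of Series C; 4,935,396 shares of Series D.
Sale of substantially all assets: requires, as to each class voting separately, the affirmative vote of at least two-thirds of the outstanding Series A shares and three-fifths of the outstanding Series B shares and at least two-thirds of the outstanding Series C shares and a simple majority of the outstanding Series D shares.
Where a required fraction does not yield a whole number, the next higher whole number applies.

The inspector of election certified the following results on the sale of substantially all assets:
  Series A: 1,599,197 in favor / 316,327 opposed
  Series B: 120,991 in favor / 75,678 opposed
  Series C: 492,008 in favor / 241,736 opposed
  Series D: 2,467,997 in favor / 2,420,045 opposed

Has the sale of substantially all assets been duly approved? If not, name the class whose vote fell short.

Approved — every class gave the required vote.

Series A: 2/3 of 2397710 = 1598473.33, rounded up to 1598474; 1,598,474 required, 1,599,197 in favor — approved.
Series B: 3/5 of 201597 = 120958.20, rounded up to 120959; 120,959 required, 120,991 in favor — approved.
Series C: 2/3 of 738012 = 492008; 492,008 required, 492,008 in favor — approved.
Series D: a majority of 4935396 is 2467699; 2,467,699 required, 2,467,997 in favor — approved.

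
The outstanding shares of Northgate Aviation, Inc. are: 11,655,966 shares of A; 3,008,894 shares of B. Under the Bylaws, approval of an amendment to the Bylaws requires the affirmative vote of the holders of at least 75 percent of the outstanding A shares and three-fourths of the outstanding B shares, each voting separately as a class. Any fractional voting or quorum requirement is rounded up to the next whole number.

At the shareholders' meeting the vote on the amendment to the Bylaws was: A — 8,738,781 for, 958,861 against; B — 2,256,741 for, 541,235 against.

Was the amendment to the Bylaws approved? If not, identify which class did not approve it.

A: 3/4 of 11655966 = 8741974.50, rounded up to 8741975; 8,741,975 required, 8,738,781 in favor — not approved.
B: 3/4 of 3008894 = 2256670.50, rounded up to 2256671; 2,256,671 required, 2,256,741 in favor — approved.

Not approved — the A shares did not give the required vote.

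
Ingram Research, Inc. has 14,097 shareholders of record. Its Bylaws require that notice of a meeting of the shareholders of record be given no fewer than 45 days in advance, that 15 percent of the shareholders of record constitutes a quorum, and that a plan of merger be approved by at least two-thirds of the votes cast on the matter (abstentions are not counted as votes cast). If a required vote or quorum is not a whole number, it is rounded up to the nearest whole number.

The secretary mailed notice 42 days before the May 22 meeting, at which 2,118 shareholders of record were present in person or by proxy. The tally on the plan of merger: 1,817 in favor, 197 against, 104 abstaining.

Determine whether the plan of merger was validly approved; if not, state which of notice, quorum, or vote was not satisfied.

Invalid — notice requirement not satisfied.

Notice: 42 days given; 45 required. Not satisfied.
Quorum: 15% of 14,097 = 2,114.55, rounded up to 2,115; 2,118 present. Satisfied.
Vote: requires two-thirds of the votes cast (2,118 − 104 abstaining = 2,014); 2/3 of 2014 = 1342.67, rounded up to 1343, so 1,343 needed; 1,817 in favor. Satisfied.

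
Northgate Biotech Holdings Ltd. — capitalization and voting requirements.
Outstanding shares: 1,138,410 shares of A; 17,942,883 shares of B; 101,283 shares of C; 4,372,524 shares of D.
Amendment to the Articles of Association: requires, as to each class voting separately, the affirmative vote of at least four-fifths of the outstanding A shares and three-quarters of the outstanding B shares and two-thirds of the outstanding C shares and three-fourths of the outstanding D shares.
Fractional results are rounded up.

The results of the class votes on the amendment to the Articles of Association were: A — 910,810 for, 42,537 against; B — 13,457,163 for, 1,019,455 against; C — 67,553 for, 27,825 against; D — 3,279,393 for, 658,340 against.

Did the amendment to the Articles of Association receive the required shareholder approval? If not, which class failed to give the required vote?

A: 4/5 of 1138410 = 910728; 910,728 required, 910,810 in favor — approved.
B: 3/4 of 17942883 = 13457162.25, rounded up to 13457163; 13,457,163 required, 13,457,163 in favor — approved.
C: 2/3 of 101283 = 67522; 67,522 required, 67,553 in favor — approved.
D: 3/4 of 4372524 = 3279393; 3,279,393 required, 3,279,393 in favor — approved.

Approved — every class gave the required vote.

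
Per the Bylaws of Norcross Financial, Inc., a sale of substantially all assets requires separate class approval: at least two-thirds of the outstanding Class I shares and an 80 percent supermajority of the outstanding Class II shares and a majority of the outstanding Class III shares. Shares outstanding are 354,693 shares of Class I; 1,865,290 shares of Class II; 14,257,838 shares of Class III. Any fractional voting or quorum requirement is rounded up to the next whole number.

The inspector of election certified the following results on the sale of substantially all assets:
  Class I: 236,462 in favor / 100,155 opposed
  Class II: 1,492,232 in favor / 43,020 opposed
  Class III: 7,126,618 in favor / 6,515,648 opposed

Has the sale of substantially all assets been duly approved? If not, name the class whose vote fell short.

Not approved — the Class III shares did not give the required vote.

Class I: 2/3 of 354693 = 236462; 236,462 required, 236,462 in favor — approved.
Class II: 4/5 of 1865290 = 1492232; 1,492,232 required, 1,492,232 in favor — approved.
Class III: a majority of 14257838 is 7128920; 7,128,920 required, 7,126,618 in favor — not approved.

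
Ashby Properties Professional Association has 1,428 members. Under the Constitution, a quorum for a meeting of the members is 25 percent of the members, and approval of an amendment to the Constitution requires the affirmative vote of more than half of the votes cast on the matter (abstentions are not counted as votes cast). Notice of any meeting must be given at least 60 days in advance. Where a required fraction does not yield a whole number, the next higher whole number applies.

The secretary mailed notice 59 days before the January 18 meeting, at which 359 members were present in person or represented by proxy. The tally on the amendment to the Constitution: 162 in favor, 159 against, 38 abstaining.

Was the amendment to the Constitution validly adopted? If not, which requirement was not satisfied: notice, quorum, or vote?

Notice: 59 days given; 60 required. Not satisfied.
Quorum: 25% of 1,428 = 357; 359 present. Satisfied.
Vote: requires a majority of the votes cast (359 − 38 abstaining = 321); a majority of 321 is 161, so 161 needed; 162 in favor. Satisfied.

Invalid — notice requirement not satisfied.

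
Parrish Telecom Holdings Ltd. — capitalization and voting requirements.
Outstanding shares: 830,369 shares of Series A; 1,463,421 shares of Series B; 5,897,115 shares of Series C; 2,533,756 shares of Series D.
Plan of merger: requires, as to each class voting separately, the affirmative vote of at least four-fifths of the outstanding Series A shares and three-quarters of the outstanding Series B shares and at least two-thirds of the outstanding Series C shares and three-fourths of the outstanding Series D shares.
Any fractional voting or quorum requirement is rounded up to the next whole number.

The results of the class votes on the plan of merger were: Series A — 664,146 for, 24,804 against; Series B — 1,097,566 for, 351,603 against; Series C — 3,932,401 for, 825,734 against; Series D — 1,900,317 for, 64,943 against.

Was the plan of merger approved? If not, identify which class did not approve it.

Not approved — the Series A shares did not give the required vote.

Series A: 4/5 of 830369 = 664295.20, rounded up to 664296; 664,296 required, 664,146 in favor — not approved.
Series B: 3/4 of 1463421 = 1097565.75, rounded up to 1097566; 1,097,566 required, 1,097,566 in favor — approved.
Series C: 2/3 of 5897115 = 3931410; 3,931,410 required, 3,932,401 in favor — approved.
Series D: 3/4 of 2533756 = 1900317; 1,900,317 required, 1,900,317 in favor — approved.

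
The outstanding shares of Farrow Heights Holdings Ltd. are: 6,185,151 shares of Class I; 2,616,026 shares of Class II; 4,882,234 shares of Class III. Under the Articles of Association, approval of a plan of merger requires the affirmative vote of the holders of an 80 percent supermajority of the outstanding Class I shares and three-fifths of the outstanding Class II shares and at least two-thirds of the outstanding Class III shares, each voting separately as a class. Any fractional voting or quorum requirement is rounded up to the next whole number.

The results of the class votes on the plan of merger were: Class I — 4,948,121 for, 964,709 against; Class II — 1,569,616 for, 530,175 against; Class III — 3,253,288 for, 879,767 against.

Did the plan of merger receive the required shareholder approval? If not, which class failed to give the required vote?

Class I: 4/5 of 6185151 = 4948120.80, rounded up to 4948121; 4,948,121 required, 4,948,121 in favor — approved.
Class II: 3/5 of 2616026 = 1569615.60, rounded up to 1569616; 1,569,616 required, 1,569,616 in favor — approved.
Class III: 2/3 of 4882234 = 3254822.67, rounded up to 3254823; 3,254,823 required, 3,253,288 in favor — not approved.

Not approved — the Class III shares did not give the required vote.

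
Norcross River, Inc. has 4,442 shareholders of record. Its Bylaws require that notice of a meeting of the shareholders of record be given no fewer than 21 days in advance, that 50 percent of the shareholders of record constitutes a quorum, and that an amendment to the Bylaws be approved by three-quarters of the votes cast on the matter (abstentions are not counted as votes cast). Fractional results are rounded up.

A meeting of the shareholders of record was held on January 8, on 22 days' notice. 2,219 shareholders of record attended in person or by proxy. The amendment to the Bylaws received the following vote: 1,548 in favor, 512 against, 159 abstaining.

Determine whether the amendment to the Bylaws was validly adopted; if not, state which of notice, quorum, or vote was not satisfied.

Invalid — quorum requirement not satisfied.

Notice: 22 days given; 21 required. Satisfied.
Quorum: 50% of 4,442 = 2,221; 2,219 present. Not satisfied.
Vote: requires three-fourths of the votes cast (2,219 − 159 abstaining = 2,060); 3/4 of 2060 = 1545, so 1,545 needed; 1,548 in favor. Satisfied.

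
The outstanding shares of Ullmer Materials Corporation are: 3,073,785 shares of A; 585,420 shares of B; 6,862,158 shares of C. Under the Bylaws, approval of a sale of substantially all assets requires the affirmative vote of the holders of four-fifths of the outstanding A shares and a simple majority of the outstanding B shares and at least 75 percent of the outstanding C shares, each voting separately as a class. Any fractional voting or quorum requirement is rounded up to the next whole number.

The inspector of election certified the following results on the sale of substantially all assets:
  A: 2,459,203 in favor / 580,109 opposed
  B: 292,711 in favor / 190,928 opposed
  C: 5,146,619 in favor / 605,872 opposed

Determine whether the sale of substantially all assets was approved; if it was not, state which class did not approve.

A: 4/5 of 3073785 = 2459028; 2,459,028 required, 2,459,203 in favor — approved.
B: a majority of 585420 is 292711; 292,711 required, 292,711 in favor — approved.
C: 3/4 of 6862158 = 5146618.50, rounded up to 5146619; 5,146,619 required, 5,146,619 in favor — approved.

Approved — every class gave the required vote.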